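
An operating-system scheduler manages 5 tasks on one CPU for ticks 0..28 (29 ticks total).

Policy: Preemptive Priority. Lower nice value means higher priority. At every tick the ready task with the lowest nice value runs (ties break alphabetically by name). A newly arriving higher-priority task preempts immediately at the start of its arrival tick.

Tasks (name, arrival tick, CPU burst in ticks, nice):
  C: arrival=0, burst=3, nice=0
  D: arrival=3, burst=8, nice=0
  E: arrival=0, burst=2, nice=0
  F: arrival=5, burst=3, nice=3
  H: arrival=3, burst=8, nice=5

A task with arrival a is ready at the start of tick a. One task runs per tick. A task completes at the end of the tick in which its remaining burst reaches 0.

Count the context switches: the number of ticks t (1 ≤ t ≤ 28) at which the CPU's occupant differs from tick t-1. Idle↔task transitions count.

t=0: ready={C,E} → run C
t=1: ready={C,E} → run C
t=2: ready={C,E} → run C
t=3: ready={D,E,H} → run D
t=4: ready={D,E,H} → run D
t=5: ready={D,E,F,H} → run D
t=6: ready={D,E,F,H} → run D
t=7: ready={D,E,F,H} → run D
t=8: ready={D,E,F,H} → run D
t=9: ready={D,E,F,H} → run D
t=10: ready={D,E,F,H} → run D
t=11: ready={E,F,H} → run E
t=12: ready={E,F,H} → run E
t=13: ready={F,H} → run F
t=14: ready={F,H} → run F
t=15: ready={F,H} → run F
t=16: ready={H} → run H
t=17: ready={H} → run H
t=18: ready={H} → run H
t=19: ready={H} → run H
t=20: ready={H} → run H
t=21: ready={H} → run H
t=22: ready={H} → run H
t=23: ready={H} → run H
t=24: (idle)
t=25: (idle)
t=26: (idle)
t=27: (idle)
t=28: (idle)

context switches = 5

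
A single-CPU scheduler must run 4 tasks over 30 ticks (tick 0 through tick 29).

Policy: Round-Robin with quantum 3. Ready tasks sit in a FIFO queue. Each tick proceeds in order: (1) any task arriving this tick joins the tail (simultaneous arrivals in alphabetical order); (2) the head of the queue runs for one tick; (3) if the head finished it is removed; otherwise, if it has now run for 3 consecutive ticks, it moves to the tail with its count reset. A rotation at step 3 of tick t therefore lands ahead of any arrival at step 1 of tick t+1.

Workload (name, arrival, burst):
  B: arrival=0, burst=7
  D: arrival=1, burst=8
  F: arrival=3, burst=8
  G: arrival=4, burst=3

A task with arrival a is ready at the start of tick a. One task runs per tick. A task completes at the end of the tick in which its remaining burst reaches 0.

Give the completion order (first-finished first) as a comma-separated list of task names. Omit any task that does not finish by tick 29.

t=0: queue=[B] q_used=0 → run B
t=1: queue=[B,D] q_used=1 → run B
t=2: queue=[B,D] q_used=2 → run B
t=3: queue=[D,B,F] q_used=0 → run D
t=4: queue=[D,B,F,G] q_used=1 → run D
t=5: queue=[D,B,F,G] q_used=2 → run D
t=6: queue=[B,F,G,D] q_used=0 → run B
t=7: queue=[B,F,G,D] q_used=1 → run B
t=8: queue=[B,F,G,D] q_used=2 → run B
t=9: queue=[F,G,D,B] q_used=0 → run F
t=10: queue=[F,G,D,B] q_used=1 → run F
t=11: queue=[F,G,D,B] q_used=2 → run F
t=12: queue=[G,D,B,F] q_used=0 → run G
t=13: queue=[G,D,B,F] q_used=1 → run G
t=14: queue=[G,D,B,F] q_used=2 → run G
t=15: queue=[D,B,F] q_used=0 → run D
t=16: queue=[D,B,F] q_used=1 → run D
t=17: queue=[D,B,F] q_used=2 → run D
t=18: queue=[B,F,D] q_used=0 → run B
t=19: queue=[F,D] q_used=0 → run F
t=20: queue=[F,D] q_used=1 → run F
t=21: queue=[F,D] q_used=2 → run F
t=22: queue=[D,F] q_used=0 → run D
t=23: queue=[D,F] q_used=1 → run D
t=24: queue=[F] q_used=0 → run F
t=25: queue=[F] q_used=1 → run F
t=26: (idle)
t=27: (idle)
t=28: (idle)
t=29: (idle)

completion order = G, B, D, F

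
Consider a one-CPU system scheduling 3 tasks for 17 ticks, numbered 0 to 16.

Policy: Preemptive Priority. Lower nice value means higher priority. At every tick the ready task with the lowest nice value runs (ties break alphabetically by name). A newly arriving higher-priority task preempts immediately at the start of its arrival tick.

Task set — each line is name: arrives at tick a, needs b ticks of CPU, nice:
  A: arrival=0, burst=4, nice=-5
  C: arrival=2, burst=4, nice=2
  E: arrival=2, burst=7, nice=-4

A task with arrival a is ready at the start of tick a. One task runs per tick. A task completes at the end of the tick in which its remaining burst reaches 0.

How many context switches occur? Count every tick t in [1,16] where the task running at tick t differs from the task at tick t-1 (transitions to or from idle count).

t=0: ready={A} → run A
t=1: ready={A} → run A
t=2: ready={A,C,E} → run A
t=3: ready={A,C,E} → run A
t=4: ready={C,E} → run E
t=5: ready={C,E} → run E
t=6: ready={C,E} → run E
t=7: ready={C,E} → run E
t=8: ready={C,E} → run E
t=9: ready={C,E} → run E
t=10: ready={C,E} → run E
t=11: ready={C} → run C
t=12: ready={C} → run C
t=13: ready={C} → run C
t=14: ready={C} → run C
t=15: (idle)
t=16: (idle)

context switches = 3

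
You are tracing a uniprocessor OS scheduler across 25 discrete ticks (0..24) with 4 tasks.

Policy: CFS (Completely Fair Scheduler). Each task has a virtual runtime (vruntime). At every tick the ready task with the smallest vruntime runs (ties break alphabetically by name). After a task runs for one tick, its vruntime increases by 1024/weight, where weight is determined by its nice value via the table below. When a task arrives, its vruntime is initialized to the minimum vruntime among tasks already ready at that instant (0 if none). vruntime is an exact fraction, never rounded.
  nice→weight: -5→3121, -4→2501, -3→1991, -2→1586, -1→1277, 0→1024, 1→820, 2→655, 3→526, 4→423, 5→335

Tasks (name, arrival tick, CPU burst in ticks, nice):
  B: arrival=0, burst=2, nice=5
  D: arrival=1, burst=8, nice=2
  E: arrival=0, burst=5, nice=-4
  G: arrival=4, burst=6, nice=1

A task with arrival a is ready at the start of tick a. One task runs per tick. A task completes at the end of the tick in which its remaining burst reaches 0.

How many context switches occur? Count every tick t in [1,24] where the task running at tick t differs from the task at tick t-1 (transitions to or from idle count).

context switches = 16

t=0: vr[B=0 E=0] → run B
t=1: vr[B=1024/335 D=0 E=0] → run D
t=2: vr[B=1024/335 D=1024/655 E=0] → run E
t=3: vr[B=1024/335 D=1024/655 E=1024/2501] → run E
t=4: vr[B=1024/335 D=1024/655 E=2048/2501 G=2048/2501] → run E
t=5: vr[B=1024/335 D=1024/655 E=3072/2501 G=2048/2501] → run G
t=6: vr[B=1024/335 D=1024/655 E=3072/2501 G=25856/12505] → run E
t=7: vr[B=1024/335 D=1024/655 E=4096/2501 G=25856/12505] → run D
t=8: vr[B=1024/335 D=2048/655 E=4096/2501 G=25856/12505] → run E
t=9: vr[B=1024/335 D=2048/655 G=25856/12505] → run G
t=10: vr[B=1024/335 D=2048/655 G=41472/12505] → run B
t=11: vr[D=2048/655 G=41472/12505] → run D
t=12: vr[D=3072/655 G=41472/12505] → run G
t=13: vr[D=3072/655 G=57088/12505] → run G
t=14: vr[D=3072/655 G=72704/12505] → run D
t=15: vr[D=4096/655 G=72704/12505] → run G
t=16: vr[D=4096/655 G=17664/2501] → run D
t=17: vr[D=1024/131 G=17664/2501] → run G
t=18: vr[D=1024/131] → run D
t=19: vr[D=6144/655] → run D
t=20: vr[D=7168/655] → run D
t=21: (idle)
t=22: (idle)
t=23: (idle)
t=24: (idle)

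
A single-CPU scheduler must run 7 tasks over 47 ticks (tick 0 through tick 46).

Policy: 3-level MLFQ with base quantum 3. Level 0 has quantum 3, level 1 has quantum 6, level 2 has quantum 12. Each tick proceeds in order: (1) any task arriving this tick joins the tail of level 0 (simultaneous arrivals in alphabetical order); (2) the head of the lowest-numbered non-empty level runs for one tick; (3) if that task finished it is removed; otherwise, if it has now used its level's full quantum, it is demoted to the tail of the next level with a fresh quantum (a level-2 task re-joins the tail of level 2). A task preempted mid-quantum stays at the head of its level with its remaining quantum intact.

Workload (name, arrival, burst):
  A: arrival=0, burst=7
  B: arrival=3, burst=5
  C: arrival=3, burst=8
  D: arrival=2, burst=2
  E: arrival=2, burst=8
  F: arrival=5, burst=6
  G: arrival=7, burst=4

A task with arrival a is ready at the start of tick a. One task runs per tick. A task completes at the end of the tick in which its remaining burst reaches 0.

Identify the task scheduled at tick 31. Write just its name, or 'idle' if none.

t=0: L0/L1/L2 = A/-/- → run A
t=1: L0/L1/L2 = A/-/- → run A
t=2: L0/L1/L2 = ADE/-/- → run A
t=3: L0/L1/L2 = DEBC/A/- → run D
t=4: L0/L1/L2 = DEBC/A/- → run D
t=5: L0/L1/L2 = EBCF/A/- → run E
t=6: L0/L1/L2 = EBCF/A/- → run E
t=7: L0/L1/L2 = EBCFG/A/- → run E
t=8: L0/L1/L2 = BCFG/AE/- → run B
t=9: L0/L1/L2 = BCFG/AE/- → run B
t=10: L0/L1/L2 = BCFG/AE/- → run B
t=11: L0/L1/L2 = CFG/AEB/- → run C
t=12: L0/L1/L2 = CFG/AEB/- → run C
t=13: L0/L1/L2 = CFG/AEB/- → run C
t=14: L0/L1/L2 = FG/AEBC/- → run F
t=15: L0/L1/L2 = FG/AEBC/- → run F
t=16: L0/L1/L2 = FG/AEBC/- → run F
t=17: L0/L1/L2 = G/AEBCF/- → run G
t=18: L0/L1/L2 = G/AEBCF/- → run G
t=19: L0/L1/L2 = G/AEBCF/- → run G
t=20: L0/L1/L2 = -/AEBCFG/- → run A
t=21: L0/L1/L2 = -/AEBCFG/- → run A
t=22: L0/L1/L2 = -/AEBCFG/- → run A
t=23: L0/L1/L2 = -/AEBCFG/- → run A
t=24: L0/L1/L2 = -/EBCFG/- → run E
t=25: L0/L1/L2 = -/EBCFG/- → run E
t=26: L0/L1/L2 = -/EBCFG/- → run E
t=27: L0/L1/L2 = -/EBCFG/- → run E
t=28: L0/L1/L2 = -/EBCFG/- → run E
t=29: L0/L1/L2 = -/BCFG/- → run B
t=30: L0/L1/L2 = -/BCFG/- → run B
t=31: L0/L1/L2 = -/CFG/- → run C
t=32: L0/L1/L2 = -/CFG/- → run C
t=33: L0/L1/L2 = -/CFG/- → run C
t=34: L0/L1/L2 = -/CFG/- → run C
t=35: L0/L1/L2 = -/CFG/- → run C
t=36: L0/L1/L2 = -/FG/- → run F
t=37: L0/L1/L2 = -/FG/- → run F
t=38: L0/L1/L2 = -/FG/- → run F
t=39: L0/L1/L2 = -/G/- → run G
t=40: (idle)
t=41: (idle)
t=42: (idle)
t=43: (idle)
t=44: (idle)
t=45: (idle)
t=46: (idle)

running at tick 31 = C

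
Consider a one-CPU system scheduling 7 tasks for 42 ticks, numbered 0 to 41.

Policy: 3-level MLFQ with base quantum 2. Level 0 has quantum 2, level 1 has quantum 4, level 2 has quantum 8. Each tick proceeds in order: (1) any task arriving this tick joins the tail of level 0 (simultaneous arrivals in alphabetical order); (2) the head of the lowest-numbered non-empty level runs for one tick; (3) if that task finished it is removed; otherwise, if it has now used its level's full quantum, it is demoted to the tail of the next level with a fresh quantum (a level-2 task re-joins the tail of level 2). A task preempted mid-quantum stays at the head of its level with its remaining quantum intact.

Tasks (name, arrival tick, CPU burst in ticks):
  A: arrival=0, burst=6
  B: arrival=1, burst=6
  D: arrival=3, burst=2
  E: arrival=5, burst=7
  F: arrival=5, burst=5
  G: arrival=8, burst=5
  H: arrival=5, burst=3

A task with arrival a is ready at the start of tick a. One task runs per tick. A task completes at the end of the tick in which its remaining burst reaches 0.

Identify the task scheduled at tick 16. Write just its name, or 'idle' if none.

t=0: L0/L1/L2 = A/-/- → run A
t=1: L0/L1/L2 = AB/-/- → run A
t=2: L0/L1/L2 = B/A/- → run B
t=3: L0/L1/L2 = BD/A/- → run B
t=4: L0/L1/L2 = D/AB/- → run D
t=5: L0/L1/L2 = DEFH/AB/- → run D
t=6: L0/L1/L2 = EFH/AB/- → run E
t=7: L0/L1/L2 = EFH/AB/- → run E
t=8: L0/L1/L2 = FHG/ABE/- → run F
t=9: L0/L1/L2 = FHG/ABE/- → run F
t=10: L0/L1/L2 = HG/ABEF/- → run H
t=11: L0/L1/L2 = HG/ABEF/- → run H
t=12: L0/L1/L2 = G/ABEFH/- → run G
t=13: L0/L1/L2 = G/ABEFH/- → run G
t=14: L0/L1/L2 = -/ABEFHG/- → run A
t=15: L0/L1/L2 = -/ABEFHG/- → run A
t=16: L0/L1/L2 = -/ABEFHG/- → run A
t=17: L0/L1/L2 = -/ABEFHG/- → run A
t=18: L0/L1/L2 = -/BEFHG/- → run B
t=19: L0/L1/L2 = -/BEFHG/- → run B
t=20: L0/L1/L2 = -/BEFHG/- → run B
t=21: L0/L1/L2 = -/BEFHG/- → run B
t=22: L0/L1/L2 = -/EFHG/- → run E
t=23: L0/L1/L2 = -/EFHG/- → run E
t=24: L0/L1/L2 = -/EFHG/- → run E
t=25: L0/L1/L2 = -/EFHG/- → run E
t=26: L0/L1/L2 = -/FHG/E → run F
t=27: L0/L1/L2 = -/FHG/E → run F
t=28: L0/L1/L2 = -/FHG/E → run F
t=29: L0/L1/L2 = -/HG/E → run H
t=30: L0/L1/L2 = -/G/E → run G
t=31: L0/L1/L2 = -/G/E → run G
t=32: L0/L1/L2 = -/G/E → run G
t=33: L0/L1/L2 = -/-/E → run E
t=34: (idle)
t=35: (idle)
t=36: (idle)
t=37: (idle)
t=38: (idle)
t=39: (idle)
t=40: (idle)
t=41: (idle)

running at tick 16 = A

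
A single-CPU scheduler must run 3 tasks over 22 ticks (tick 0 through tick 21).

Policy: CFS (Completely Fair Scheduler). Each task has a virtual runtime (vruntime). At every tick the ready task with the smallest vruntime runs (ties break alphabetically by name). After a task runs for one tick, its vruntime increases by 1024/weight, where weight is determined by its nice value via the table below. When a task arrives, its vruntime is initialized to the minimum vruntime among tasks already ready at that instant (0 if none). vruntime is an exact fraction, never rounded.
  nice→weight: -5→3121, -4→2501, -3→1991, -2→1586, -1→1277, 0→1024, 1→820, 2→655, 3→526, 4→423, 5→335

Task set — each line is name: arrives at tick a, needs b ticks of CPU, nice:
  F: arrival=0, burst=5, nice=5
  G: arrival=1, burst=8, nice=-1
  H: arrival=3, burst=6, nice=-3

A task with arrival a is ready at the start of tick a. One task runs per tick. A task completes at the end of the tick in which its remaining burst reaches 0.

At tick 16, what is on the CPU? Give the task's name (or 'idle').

t=0: vr[F=0] → run F
t=1: vr[F=1024/335 G=1024/335] → run F
t=2: vr[F=2048/335 G=1024/335] → run G
t=3: vr[F=2048/335 G=1650688/427795 H=1650688/427795] → run G
t=4: vr[F=2048/335 G=1993728/427795 H=1650688/427795] → run H
t=5: vr[F=2048/335 G=1993728/427795 H=3724581888/851739845] → run H
t=6: vr[F=2048/335 G=1993728/427795 H=4162643968/851739845] → run G
t=7: vr[F=2048/335 G=2336768/427795 H=4162643968/851739845] → run H
t=8: vr[F=2048/335 G=2336768/427795 H=4600706048/851739845] → run H
t=9: vr[F=2048/335 G=2336768/427795 H=5038768128/851739845] → run G
t=10: vr[F=2048/335 G=2679808/427795 H=5038768128/851739845] → run H
t=11: vr[F=2048/335 G=2679808/427795 H=5476830208/851739845] → run F
t=12: vr[F=3072/335 G=2679808/427795 H=5476830208/851739845] → run G
t=13: vr[F=3072/335 G=3022848/427795 H=5476830208/851739845] → run H
t=14: vr[F=3072/335 G=3022848/427795] → run G
t=15: vr[F=3072/335 G=3365888/427795] → run G
t=16: vr[F=3072/335 G=3708928/427795] → run G
t=17: vr[F=3072/335] → run F
t=18: vr[F=4096/335] → run F
t=19: (idle)
t=20: (idle)
t=21: (idle)

running at tick 16 = G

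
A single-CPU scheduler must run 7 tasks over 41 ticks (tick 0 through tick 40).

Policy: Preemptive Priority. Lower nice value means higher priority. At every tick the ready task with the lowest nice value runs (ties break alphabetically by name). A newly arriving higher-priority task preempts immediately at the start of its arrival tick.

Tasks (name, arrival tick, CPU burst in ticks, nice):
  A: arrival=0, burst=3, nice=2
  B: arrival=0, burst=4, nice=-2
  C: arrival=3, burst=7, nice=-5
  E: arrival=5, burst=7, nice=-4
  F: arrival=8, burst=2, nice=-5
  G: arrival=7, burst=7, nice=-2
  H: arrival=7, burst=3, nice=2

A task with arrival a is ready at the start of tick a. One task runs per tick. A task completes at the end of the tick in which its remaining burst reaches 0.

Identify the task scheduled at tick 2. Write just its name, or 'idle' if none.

t=0: ready={A,B} → run B
t=1: ready={A,B} → run B
t=2: ready={A,B} → run B
t=3: ready={A,B,C} → run C
t=4: ready={A,B,C} → run C
t=5: ready={A,B,C,E} → run C
t=6: ready={A,B,C,E} → run C
t=7: ready={A,B,C,E,G,H} → run C
t=8: ready={A,B,C,E,F,G,H} → run C
t=9: ready={A,B,C,E,F,G,H} → run C
t=10: ready={A,B,E,F,G,H} → run F
t=11: ready={A,B,E,F,G,H} → run F
t=12: ready={A,B,E,G,H} → run E
t=13: ready={A,B,E,G,H} → run E
t=14: ready={A,B,E,G,H} → run E
t=15: ready={A,B,E,G,H} → run E
t=16: ready={A,B,E,G,H} → run E
t=17: ready={A,B,E,G,H} → run E
t=18: ready={A,B,E,G,H} → run E
t=19: ready={A,B,G,H} → run B
t=20: ready={A,G,H} → run G
t=21: ready={A,G,H} → run G
t=22: ready={A,G,H} → run G
t=23: ready={A,G,H} → run G
t=24: ready={A,G,H} → run G
t=25: ready={A,G,H} → run G
t=26: ready={A,G,H} → run G
t=27: ready={A,H} → run A
t=28: ready={A,H} → run A
t=29: ready={A,H} → run A
t=30: ready={H} → run H
t=31: ready={H} → run H
t=32: ready={H} → run H
t=33: (idle)
t=34: (idle)
t=35: (idle)
t=36: (idle)
t=37: (idle)
t=38: (idle)
t=39: (idle)
t=40: (idle)

running at tick 2 = B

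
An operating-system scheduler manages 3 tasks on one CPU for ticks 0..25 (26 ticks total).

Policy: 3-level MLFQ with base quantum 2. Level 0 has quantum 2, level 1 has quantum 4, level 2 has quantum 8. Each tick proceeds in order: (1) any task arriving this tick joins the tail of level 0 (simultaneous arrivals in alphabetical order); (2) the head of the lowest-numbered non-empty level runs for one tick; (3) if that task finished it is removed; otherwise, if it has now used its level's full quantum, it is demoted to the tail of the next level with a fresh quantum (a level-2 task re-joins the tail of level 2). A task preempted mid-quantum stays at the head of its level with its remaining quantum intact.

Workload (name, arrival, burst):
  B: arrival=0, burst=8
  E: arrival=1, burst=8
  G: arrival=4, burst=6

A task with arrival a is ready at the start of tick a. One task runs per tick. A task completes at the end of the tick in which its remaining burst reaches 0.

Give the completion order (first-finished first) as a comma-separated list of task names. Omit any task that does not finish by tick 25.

t=0: L0/L1/L2 = B/-/- → run B
t=1: L0/L1/L2 = BE/-/- → run B
t=2: L0/L1/L2 = E/B/- → run E
t=3: L0/L1/L2 = E/B/- → run E
t=4: L0/L1/L2 = G/BE/- → run G
t=5: L0/L1/L2 = G/BE/- → run G
t=6: L0/L1/L2 = -/BEG/- → run B
t=7: L0/L1/L2 = -/BEG/- → run B
t=8: L0/L1/L2 = -/BEG/- → run B
t=9: L0/L1/L2 = -/BEG/- → run B
t=10: L0/L1/L2 = -/EG/B → run E
t=11: L0/L1/L2 = -/EG/B → run E
t=12: L0/L1/L2 = -/EG/B → run E
t=13: L0/L1/L2 = -/EG/B → run E
t=14: L0/L1/L2 = -/G/BE → run G
t=15: L0/L1/L2 = -/G/BE → run G
t=16: L0/L1/L2 = -/G/BE → run G
t=17: L0/L1/L2 = -/G/BE → run G
t=18: L0/L1/L2 = -/-/BE → run B
t=19: L0/L1/L2 = -/-/BE → run B
t=20: L0/L1/L2 = -/-/E → run E
t=21: L0/L1/L2 = -/-/E → run E
t=22: (idle)
t=23: (idle)
t=24: (idle)
t=25: (idle)

completion order = G, B, E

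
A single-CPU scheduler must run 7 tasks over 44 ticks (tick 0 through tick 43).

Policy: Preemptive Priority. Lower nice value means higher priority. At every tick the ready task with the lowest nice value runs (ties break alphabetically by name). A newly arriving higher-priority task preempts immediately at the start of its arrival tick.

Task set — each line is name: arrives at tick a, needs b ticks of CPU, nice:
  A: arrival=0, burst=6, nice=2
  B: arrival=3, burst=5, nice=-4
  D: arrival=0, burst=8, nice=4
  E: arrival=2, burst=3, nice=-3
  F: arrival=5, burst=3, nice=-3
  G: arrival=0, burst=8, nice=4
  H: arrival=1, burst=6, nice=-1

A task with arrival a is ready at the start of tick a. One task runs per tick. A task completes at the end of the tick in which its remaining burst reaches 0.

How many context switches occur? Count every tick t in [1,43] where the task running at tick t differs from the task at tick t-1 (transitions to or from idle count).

context switches = 10

t=0: ready={A,D,G} → run A
t=1: ready={A,D,G,H} → run H
t=2: ready={A,D,E,G,H} → run E
t=3: ready={A,B,D,E,G,H} → run B
t=4: ready={A,B,D,E,G,H} → run B
t=5: ready={A,B,D,E,F,G,H} → run B
t=6: ready={A,B,D,E,F,G,H} → run B
t=7: ready={A,B,D,E,F,G,H} → run B
t=8: ready={A,D,E,F,G,H} → run E
t=9: ready={A,D,E,F,G,H} → run E
t=10: ready={A,D,F,G,H} → run F
t=11: ready={A,D,F,G,H} → run F
t=12: ready={A,D,F,G,H} → run F
t=13: ready={A,D,G,H} → run H
t=14: ready={A,D,G,H} → run H
t=15: ready={A,D,G,H} → run H
t=16: ready={A,D,G,H} → run H
t=17: ready={A,D,G,H} → run H
t=18: ready={A,D,G} → run A
t=19: ready={A,D,G} → run A
t=20: ready={A,D,G} → run A
t=21: ready={A,D,G} → run A
t=22: ready={A,D,G} → run A
t=23: ready={D,G} → run D
t=24: ready={D,G} → run D
t=25: ready={D,G} → run D
t=26: ready={D,G} → run D
t=27: ready={D,G} → run D
t=28: ready={D,G} → run D
t=29: ready={D,G} → run D
t=30: ready={D,G} → run D
t=31: ready={G} → run G
t=32: ready={G} → run G
t=33: ready={G} → run G
t=34: ready={G} → run G
t=35: ready={G} → run G
t=36: ready={G} → run G
t=37: ready={G} → run G
t=38: ready={G} → run G
t=39: (idle)
t=40: (idle)
t=41: (idle)
t=42: (idle)
t=43: (idle)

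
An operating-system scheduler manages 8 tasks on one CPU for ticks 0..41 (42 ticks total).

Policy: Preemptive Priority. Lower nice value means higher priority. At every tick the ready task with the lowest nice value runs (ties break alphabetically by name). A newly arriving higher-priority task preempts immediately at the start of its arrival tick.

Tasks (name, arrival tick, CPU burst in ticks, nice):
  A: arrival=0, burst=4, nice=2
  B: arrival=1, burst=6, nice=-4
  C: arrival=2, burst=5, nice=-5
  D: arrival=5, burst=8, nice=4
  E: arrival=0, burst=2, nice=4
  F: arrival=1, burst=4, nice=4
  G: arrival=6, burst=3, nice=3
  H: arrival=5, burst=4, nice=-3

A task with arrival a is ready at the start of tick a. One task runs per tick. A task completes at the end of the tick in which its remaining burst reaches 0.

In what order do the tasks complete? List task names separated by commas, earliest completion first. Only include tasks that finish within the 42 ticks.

completion order = C, B, H, A, G, D, E, F

t=0: ready={A,E} → run A
t=1: ready={A,B,E,F} → run B
t=2: ready={A,B,C,E,F} → run C
t=3: ready={A,B,C,E,F} → run C
t=4: ready={A,B,C,E,F} → run C
t=5: ready={A,B,C,D,E,F,H} → run C
t=6: ready={A,B,C,D,E,F,G,H} → run C
t=7: ready={A,B,D,E,F,G,H} → run B
t=8: ready={A,B,D,E,F,G,H} → run B
t=9: ready={A,B,D,E,F,G,H} → run B
t=10: ready={A,B,D,E,F,G,H} → run B
t=11: ready={A,B,D,E,F,G,H} → run B
t=12: ready={A,D,E,F,G,H} → run H
t=13: ready={A,D,E,F,G,H} → run H
t=14: ready={A,D,E,F,G,H} → run H
t=15: ready={A,D,E,F,G,H} → run H
t=16: ready={A,D,E,F,G} → run A
t=17: ready={A,D,E,F,G} → run A
t=18: ready={A,D,E,F,G} → run A
t=19: ready={D,E,F,G} → run G
t=20: ready={D,E,F,G} → run G
t=21: ready={D,E,F,G} → run G
t=22: ready={D,E,F} → run D
t=23: ready={D,E,F} → run D
t=24: ready={D,E,F} → run D
t=25: ready={D,E,F} → run D
t=26: ready={D,E,F} → run D
t=27: ready={D,E,F} → run D
t=28: ready={D,E,F} → run D
t=29: ready={D,E,F} → run D
t=30: ready={E,F} → run E
t=31: ready={E,F} → run E
t=32: ready={F} → run F
t=33: ready={F} → run F
t=34: ready={F} → run F
t=35: ready={F} → run F
t=36: (idle)
t=37: (idle)
t=38: (idle)
t=39: (idle)
t=40: (idle)
t=41: (idle)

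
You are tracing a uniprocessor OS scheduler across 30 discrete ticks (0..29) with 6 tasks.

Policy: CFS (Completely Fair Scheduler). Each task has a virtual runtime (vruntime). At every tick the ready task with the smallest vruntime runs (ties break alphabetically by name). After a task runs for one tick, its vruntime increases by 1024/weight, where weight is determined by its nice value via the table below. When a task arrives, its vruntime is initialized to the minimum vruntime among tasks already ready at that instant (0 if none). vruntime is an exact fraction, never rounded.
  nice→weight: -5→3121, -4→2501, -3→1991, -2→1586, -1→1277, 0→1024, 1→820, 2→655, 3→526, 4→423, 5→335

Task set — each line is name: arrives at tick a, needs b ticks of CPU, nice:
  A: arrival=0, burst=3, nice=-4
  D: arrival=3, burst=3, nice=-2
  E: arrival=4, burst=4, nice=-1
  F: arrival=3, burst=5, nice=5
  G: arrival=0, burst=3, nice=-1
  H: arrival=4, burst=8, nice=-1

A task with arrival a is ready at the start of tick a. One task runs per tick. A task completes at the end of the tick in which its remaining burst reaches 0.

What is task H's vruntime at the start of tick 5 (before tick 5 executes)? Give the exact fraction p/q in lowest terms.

vruntime(H, start of tick 5) = 1024/1277

t=0: vr[A=0 G=0] → run A
t=1: vr[A=1024/2501 G=0] → run G
t=2: vr[A=1024/2501 G=1024/1277] → run A
t=3: vr[A=2048/2501 D=1024/1277 F=1024/1277 G=1024/1277] → run D
t=4: vr[A=2048/2501 D=1465856/1012661 E=1024/1277 F=1024/1277 G=1024/1277 H=1024/1277] → run E
t=5: vr[A=2048/2501 D=1465856/1012661 E=2048/1277 F=1024/1277 G=1024/1277 H=1024/1277] → run F
t=6: vr[A=2048/2501 D=1465856/1012661 E=2048/1277 F=1650688/427795 G=1024/1277 H=1024/1277] → run G
t=7: vr[A=2048/2501 D=1465856/1012661 E=2048/1277 F=1650688/427795 G=2048/1277 H=1024/1277] → run H
t=8: vr[A=2048/2501 D=1465856/1012661 E=2048/1277 F=1650688/427795 G=2048/1277 H=2048/1277] → run A
t=9: vr[D=1465856/1012661 E=2048/1277 F=1650688/427795 G=2048/1277 H=2048/1277] → run D
t=10: vr[D=2119680/1012661 E=2048/1277 F=1650688/427795 G=2048/1277 H=2048/1277] → run E
t=11: vr[D=2119680/1012661 E=3072/1277 F=1650688/427795 G=2048/1277 H=2048/1277] → run G
t=12: vr[D=2119680/1012661 E=3072/1277 F=1650688/427795 H=2048/1277] → run H
t=13: vr[D=2119680/1012661 E=3072/1277 F=1650688/427795 H=3072/1277] → run D
t=14: vr[E=3072/1277 F=1650688/427795 H=3072/1277] → run E
t=15: vr[E=4096/1277 F=1650688/427795 H=3072/1277] → run H
t=16: vr[E=4096/1277 F=1650688/427795 H=4096/1277] → run E
t=17: vr[F=1650688/427795 H=4096/1277] → run H
t=18: vr[F=1650688/427795 H=5120/1277] → run F
t=19: vr[F=2958336/427795 H=5120/1277] → run H
t=20: vr[F=2958336/427795 H=6144/1277] → run H
t=21: vr[F=2958336/427795 H=7168/1277] → run H
t=22: vr[F=2958336/427795 H=8192/1277] → run H
t=23: vr[F=2958336/427795] → run F
t=24: vr[F=4265984/427795] → run F
t=25: vr[F=5573632/427795] → run F
t=26: (idle)
t=27: (idle)
t=28: (idle)
t=29: (idle)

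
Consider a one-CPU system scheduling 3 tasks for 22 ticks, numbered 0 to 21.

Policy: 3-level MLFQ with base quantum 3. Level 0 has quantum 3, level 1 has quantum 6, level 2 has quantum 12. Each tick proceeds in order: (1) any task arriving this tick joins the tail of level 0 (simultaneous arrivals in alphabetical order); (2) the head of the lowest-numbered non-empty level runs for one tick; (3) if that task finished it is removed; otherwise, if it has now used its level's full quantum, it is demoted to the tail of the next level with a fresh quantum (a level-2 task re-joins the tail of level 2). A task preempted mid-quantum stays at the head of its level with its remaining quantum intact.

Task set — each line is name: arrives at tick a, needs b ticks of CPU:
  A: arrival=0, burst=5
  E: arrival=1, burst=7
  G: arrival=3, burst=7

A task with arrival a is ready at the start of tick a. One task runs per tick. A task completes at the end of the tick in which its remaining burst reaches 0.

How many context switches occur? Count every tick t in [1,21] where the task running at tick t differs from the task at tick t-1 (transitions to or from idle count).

context switches = 6

t=0: L0/L1/L2 = A/-/- → run A
t=1: L0/L1/L2 = AE/-/- → run A
t=2: L0/L1/L2 = AE/-/- → run A
t=3: L0/L1/L2 = EG/A/- → run E
t=4: L0/L1/L2 = EG/A/- → run E
t=5: L0/L1/L2 = EG/A/- → run E
t=6: L0/L1/L2 = G/AE/- → run G
t=7: L0/L1/L2 = G/AE/- → run G
t=8: L0/L1/L2 = G/AE/- → run G
t=9: L0/L1/L2 = -/AEG/- → run A
t=10: L0/L1/L2 = -/AEG/- → run A
t=11: L0/L1/L2 = -/EG/- → run E
t=12: L0/L1/L2 = -/EG/- → run E
t=13: L0/L1/L2 = -/EG/- → run E
t=14: L0/L1/L2 = -/EG/- → run E
t=15: L0/L1/L2 = -/G/- → run G
t=16: L0/L1/L2 = -/G/- → run G
t=17: L0/L1/L2 = -/G/- → run G
t=18: L0/L1/L2 = -/G/- → run G
t=19: (idle)
t=20: (idle)
t=21: (idle)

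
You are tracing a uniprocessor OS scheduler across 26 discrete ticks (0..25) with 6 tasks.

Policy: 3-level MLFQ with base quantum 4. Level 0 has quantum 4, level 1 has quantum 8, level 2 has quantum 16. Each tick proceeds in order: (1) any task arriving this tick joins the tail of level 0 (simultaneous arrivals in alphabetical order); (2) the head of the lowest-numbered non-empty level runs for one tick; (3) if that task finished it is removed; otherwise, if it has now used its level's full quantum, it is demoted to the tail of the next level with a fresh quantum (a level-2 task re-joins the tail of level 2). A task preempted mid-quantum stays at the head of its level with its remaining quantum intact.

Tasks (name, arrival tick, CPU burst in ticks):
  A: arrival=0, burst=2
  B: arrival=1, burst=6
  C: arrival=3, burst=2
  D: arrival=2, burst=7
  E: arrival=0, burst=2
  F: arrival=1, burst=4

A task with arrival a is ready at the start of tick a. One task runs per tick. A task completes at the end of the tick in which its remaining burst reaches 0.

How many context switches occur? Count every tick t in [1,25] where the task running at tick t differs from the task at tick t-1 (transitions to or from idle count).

context switches = 8

t=0: L0/L1/L2 = AE/-/- → run A
t=1: L0/L1/L2 = AEBF/-/- → run A
t=2: L0/L1/L2 = EBFD/-/- → run E
t=3: L0/L1/L2 = EBFDC/-/- → run E
t=4: L0/L1/L2 = BFDC/-/- → run B
t=5: L0/L1/L2 = BFDC/-/- → run B
t=6: L0/L1/L2 = BFDC/-/- → run B
t=7: L0/L1/L2 = BFDC/-/- → run B
t=8: L0/L1/L2 = FDC/B/- → run F
t=9: L0/L1/L2 = FDC/B/- → run F
t=10: L0/L1/L2 = FDC/B/- → run F
t=11: L0/L1/L2 = FDC/B/- → run F
t=12: L0/L1/L2 = DC/B/- → run D
t=13: L0/L1/L2 = DC/B/- → run D
t=14: L0/L1/L2 = DC/B/- → run D
t=15: L0/L1/L2 = DC/B/- → run D
t=16: L0/L1/L2 = C/BD/- → run C
t=17: L0/L1/L2 = C/BD/- → run C
t=18: L0/L1/L2 = -/BD/- → run B
t=19: L0/L1/L2 = -/BD/- → run B
t=20: L0/L1/L2 = -/D/- → run D
t=21: L0/L1/L2 = -/D/- → run D
t=22: L0/L1/L2 = -/D/- → run D
t=23: (idle)
t=24: (idle)
t=25: (idle)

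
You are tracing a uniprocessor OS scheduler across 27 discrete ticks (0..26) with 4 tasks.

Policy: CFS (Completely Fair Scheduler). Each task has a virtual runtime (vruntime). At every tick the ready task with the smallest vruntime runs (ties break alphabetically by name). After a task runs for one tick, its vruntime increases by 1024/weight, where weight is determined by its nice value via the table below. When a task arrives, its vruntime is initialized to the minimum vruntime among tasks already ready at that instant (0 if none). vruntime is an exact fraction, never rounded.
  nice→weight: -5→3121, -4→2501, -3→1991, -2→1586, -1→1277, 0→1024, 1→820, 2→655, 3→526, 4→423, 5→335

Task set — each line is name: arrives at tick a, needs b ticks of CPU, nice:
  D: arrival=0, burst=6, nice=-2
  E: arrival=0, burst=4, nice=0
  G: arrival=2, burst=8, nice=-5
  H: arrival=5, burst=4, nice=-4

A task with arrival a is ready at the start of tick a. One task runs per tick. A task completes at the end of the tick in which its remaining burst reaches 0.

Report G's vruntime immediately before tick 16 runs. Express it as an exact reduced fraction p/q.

vruntime(G, start of tick 16) = 5658112/2474953

t=0: vr[D=0 E=0] → run D
t=1: vr[D=512/793 E=0] → run E
t=2: vr[D=512/793 E=1 G=512/793] → run D
t=3: vr[D=1024/793 E=1 G=512/793] → run G
t=4: vr[D=1024/793 E=1 G=2409984/2474953] → run G
t=5: vr[D=1024/793 E=1 G=3222016/2474953 H=1] → run E
t=6: vr[D=1024/793 E=2 G=3222016/2474953 H=1] → run H
t=7: vr[D=1024/793 E=2 G=3222016/2474953 H=3525/2501] → run D
t=8: vr[D=1536/793 E=2 G=3222016/2474953 H=3525/2501] → run G
t=9: vr[D=1536/793 E=2 G=4034048/2474953 H=3525/2501] → run H
t=10: vr[D=1536/793 E=2 G=4034048/2474953 H=4549/2501] → run G
t=11: vr[D=1536/793 E=2 G=4846080/2474953 H=4549/2501] → run H
t=12: vr[D=1536/793 E=2 G=4846080/2474953 H=5573/2501] → run D
t=13: vr[D=2048/793 E=2 G=4846080/2474953 H=5573/2501] → run G
t=14: vr[D=2048/793 E=2 G=5658112/2474953 H=5573/2501] → run E
t=15: vr[D=2048/793 E=3 G=5658112/2474953 H=5573/2501] → run H
t=16: vr[D=2048/793 E=3 G=5658112/2474953] → run G
t=17: vr[D=2048/793 E=3 G=6470144/2474953] → run D
t=18: vr[D=2560/793 E=3 G=6470144/2474953] → run G
t=19: vr[D=2560/793 E=3 G=7282176/2474953] → run G
t=20: vr[D=2560/793 E=3] → run E
t=21: vr[D=2560/793] → run D
t=22: (idle)
t=23: (idle)
t=24: (idle)
t=25: (idle)
t=26: (idle)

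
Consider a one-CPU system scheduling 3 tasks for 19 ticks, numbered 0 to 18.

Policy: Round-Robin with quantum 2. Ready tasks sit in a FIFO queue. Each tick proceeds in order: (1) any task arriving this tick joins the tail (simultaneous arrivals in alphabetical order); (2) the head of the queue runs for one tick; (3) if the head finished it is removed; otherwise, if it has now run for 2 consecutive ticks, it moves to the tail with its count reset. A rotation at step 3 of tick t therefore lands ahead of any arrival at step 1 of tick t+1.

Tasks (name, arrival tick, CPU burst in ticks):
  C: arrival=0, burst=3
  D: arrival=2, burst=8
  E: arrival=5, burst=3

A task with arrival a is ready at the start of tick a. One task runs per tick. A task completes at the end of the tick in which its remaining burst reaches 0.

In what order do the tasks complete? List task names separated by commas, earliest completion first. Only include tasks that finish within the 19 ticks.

completion order = C, E, D

t=0: queue=[C] q_used=0 → run C
t=1: queue=[C] q_used=1 → run C
t=2: queue=[C,D] q_used=0 → run C
t=3: queue=[D] q_used=0 → run D
t=4: queue=[D] q_used=1 → run D
t=5: queue=[D,E] q_used=0 → run D
t=6: queue=[D,E] q_used=1 → run D
t=7: queue=[E,D] q_used=0 → run E
t=8: queue=[E,D] q_used=1 → run E
t=9: queue=[D,E] q_used=0 → run D
t=10: queue=[D,E] q_used=1 → run D
t=11: queue=[E,D] q_used=0 → run E
t=12: queue=[D] q_used=0 → run D
t=13: queue=[D] q_used=1 → run D
t=14: (idle)
t=15: (idle)
t=16: (idle)
t=17: (idle)
t=18: (idle)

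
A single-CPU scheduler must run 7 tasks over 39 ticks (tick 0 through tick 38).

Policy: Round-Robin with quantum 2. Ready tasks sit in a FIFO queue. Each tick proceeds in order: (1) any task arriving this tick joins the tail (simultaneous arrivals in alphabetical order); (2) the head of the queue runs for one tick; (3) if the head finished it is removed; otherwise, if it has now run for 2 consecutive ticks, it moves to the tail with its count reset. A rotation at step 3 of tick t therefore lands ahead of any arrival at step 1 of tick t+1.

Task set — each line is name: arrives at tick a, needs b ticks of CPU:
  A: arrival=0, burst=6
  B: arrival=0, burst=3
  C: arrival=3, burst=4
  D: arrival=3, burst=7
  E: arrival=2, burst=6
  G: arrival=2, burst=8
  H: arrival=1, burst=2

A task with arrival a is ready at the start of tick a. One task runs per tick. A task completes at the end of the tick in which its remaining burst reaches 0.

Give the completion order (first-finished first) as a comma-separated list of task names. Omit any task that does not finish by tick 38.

t=0: queue=[A,B] q_used=0 → run A
t=1: queue=[A,B,H] q_used=1 → run A
t=2: queue=[B,H,A,E,G] q_used=0 → run B
t=3: queue=[B,H,A,E,G,C,D] q_used=1 → run B
t=4: queue=[H,A,E,G,C,D,B] q_used=0 → run H
t=5: queue=[H,A,E,G,C,D,B] q_used=1 → run H
t=6: queue=[A,E,G,C,D,B] q_used=0 → run A
t=7: queue=[A,E,G,C,D,B] q_used=1 → run A
t=8: queue=[E,G,C,D,B,A] q_used=0 → run E
t=9: queue=[E,G,C,D,B,A] q_used=1 → run E
t=10: queue=[G,C,D,B,A,E] q_used=0 → run G
t=11: queue=[G,C,D,B,A,E] q_used=1 → run G
t=12: queue=[C,D,B,A,E,G] q_used=0 → run C
t=13: queue=[C,D,B,A,E,G] q_used=1 → run C
t=14: queue=[D,B,A,E,G,C] q_used=0 → run D
t=15: queue=[D,B,A,E,G,C] q_used=1 → run D
t=16: queue=[B,A,E,G,C,D] q_used=0 → run B
t=17: queue=[A,E,G,C,D] q_used=0 → run A
t=18: queue=[A,E,G,C,D] q_used=1 → run A
t=19: queue=[E,G,C,D] q_used=0 → run E
t=20: queue=[E,G,C,D] q_used=1 → run E
t=21: queue=[G,C,D,E] q_used=0 → run G
t=22: queue=[G,C,D,E] q_used=1 → run G
t=23: queue=[C,D,E,G] q_used=0 → run C
t=24: queue=[C,D,E,G] q_used=1 → run C
t=25: queue=[D,E,G] q_used=0 → run D
t=26: queue=[D,E,G] q_used=1 → run D
t=27: queue=[E,G,D] q_used=0 → run E
t=28: queue=[E,G,D] q_used=1 → run E
t=29: queue=[G,D] q_used=0 → run G
t=30: queue=[G,D] q_used=1 → run G
t=31: queue=[D,G] q_used=0 → run D
t=32: queue=[D,G] q_used=1 → run D
t=33: queue=[G,D] q_used=0 → run G
t=34: queue=[G,D] q_used=1 → run G
t=35: queue=[D] q_used=0 → run D
t=36: (idle)
t=37: (idle)
t=38: (idle)

completion order = H, B, A, C, E, G, D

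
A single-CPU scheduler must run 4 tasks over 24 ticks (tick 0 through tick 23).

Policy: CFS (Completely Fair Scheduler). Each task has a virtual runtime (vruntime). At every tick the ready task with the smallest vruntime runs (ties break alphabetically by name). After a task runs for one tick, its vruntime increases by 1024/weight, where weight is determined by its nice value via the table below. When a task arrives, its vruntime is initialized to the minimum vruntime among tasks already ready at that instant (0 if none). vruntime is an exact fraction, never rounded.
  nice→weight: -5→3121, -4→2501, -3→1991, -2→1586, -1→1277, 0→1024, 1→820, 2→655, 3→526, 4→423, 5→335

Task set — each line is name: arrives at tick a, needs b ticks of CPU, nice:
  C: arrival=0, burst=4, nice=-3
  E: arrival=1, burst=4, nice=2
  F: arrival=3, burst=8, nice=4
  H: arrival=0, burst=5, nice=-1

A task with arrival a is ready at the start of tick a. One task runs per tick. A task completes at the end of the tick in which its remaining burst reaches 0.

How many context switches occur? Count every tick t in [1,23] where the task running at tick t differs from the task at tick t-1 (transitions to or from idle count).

t=0: vr[C=0 H=0] → run C
t=1: vr[C=1024/1991 E=0 H=0] → run E
t=2: vr[C=1024/1991 E=1024/655 H=0] → run H
t=3: vr[C=1024/1991 E=1024/655 F=1024/1991 H=1024/1277] → run C
t=4: vr[C=2048/1991 E=1024/655 F=1024/1991 H=1024/1277] → run F
t=5: vr[C=2048/1991 E=1024/655 F=2471936/842193 H=1024/1277] → run H
t=6: vr[C=2048/1991 E=1024/655 F=2471936/842193 H=2048/1277] → run C
t=7: vr[C=3072/1991 E=1024/655 F=2471936/842193 H=2048/1277] → run C
t=8: vr[E=1024/655 F=2471936/842193 H=2048/1277] → run E
t=9: vr[E=2048/655 F=2471936/842193 H=2048/1277] → run H
t=10: vr[E=2048/655 F=2471936/842193 H=3072/1277] → run H
t=11: vr[E=2048/655 F=2471936/842193 H=4096/1277] → run F
t=12: vr[E=2048/655 F=4510720/842193 H=4096/1277] → run E
t=13: vr[E=3072/655 F=4510720/842193 H=4096/1277] → run H
t=14: vr[E=3072/655 F=4510720/842193] → run E
t=15: vr[F=4510720/842193] → run F
t=16: vr[F=2183168/280731] → run F
t=17: vr[F=8588288/842193] → run F
t=18: vr[F=10627072/842193] → run F
t=19: vr[F=4221952/280731] → run F
t=20: vr[F=14704640/842193] → run F
t=21: (idle)
t=22: (idle)
t=23: (idle)

context switches = 14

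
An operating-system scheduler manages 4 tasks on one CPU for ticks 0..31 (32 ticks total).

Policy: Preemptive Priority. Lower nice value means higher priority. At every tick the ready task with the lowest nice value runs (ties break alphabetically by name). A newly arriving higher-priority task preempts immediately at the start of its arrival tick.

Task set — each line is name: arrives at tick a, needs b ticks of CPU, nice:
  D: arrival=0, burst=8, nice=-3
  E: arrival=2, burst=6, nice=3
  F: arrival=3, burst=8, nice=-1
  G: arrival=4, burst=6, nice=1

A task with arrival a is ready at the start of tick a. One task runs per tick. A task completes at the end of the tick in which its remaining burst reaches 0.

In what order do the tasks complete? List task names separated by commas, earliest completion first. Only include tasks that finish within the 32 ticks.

completion order = D, F, G, E

t=0: ready={D} → run D
t=1: ready={D} → run D
t=2: ready={D,E} → run D
t=3: ready={D,E,F} → run D
t=4: ready={D,E,F,G} → run D
t=5: ready={D,E,F,G} → run D
t=6: ready={D,E,F,G} → run D
t=7: ready={D,E,F,G} → run D
t=8: ready={E,F,G} → run F
t=9: ready={E,F,G} → run F
t=10: ready={E,F,G} → run F
t=11: ready={E,F,G} → run F
t=12: ready={E,F,G} → run F
t=13: ready={E,F,G} → run F
t=14: ready={E,F,G} → run F
t=15: ready={E,F,G} → run F
t=16: ready={E,G} → run G
t=17: ready={E,G} → run G
t=18: ready={E,G} → run G
t=19: ready={E,G} → run G
t=20: ready={E,G} → run G
t=21: ready={E,G} → run G
t=22: ready={E} → run E
t=23: ready={E} → run E
t=24: ready={E} → run E
t=25: ready={E} → run E
t=26: ready={E} → run E
t=27: ready={E} → run E
t=28: (idle)
t=29: (idle)
t=30: (idle)
t=31: (idle)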